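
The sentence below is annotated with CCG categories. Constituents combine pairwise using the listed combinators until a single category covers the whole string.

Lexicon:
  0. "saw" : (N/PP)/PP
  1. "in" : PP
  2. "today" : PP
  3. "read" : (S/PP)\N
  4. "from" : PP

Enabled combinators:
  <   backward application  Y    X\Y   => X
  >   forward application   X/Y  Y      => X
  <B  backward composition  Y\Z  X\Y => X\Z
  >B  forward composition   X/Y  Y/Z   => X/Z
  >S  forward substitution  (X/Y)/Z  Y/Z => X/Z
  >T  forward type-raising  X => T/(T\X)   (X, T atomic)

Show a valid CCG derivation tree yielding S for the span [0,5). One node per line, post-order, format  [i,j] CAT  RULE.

[0,5] S   >
  [0,4] S/PP   <
    [0,3] N   >
      [0,2] N/PP   >
        [0,1] "saw" : (N/PP)/PP
        [1,2] "in" : PP
      [2,3] "today" : PP
    [3,4] "read" : (S/PP)\N
  [4,5] "from" : PP

[0,1] (N/PP)/PP  lex  "saw"
[1,2] PP  lex  "in"
[0,2] N/PP  >  k=1
[2,3] PP  lex  "today"
[0,3] N  >  k=2
[3,4] (S/PP)\N  lex  "read"
[0,4] S/PP  <  k=3
[4,5] PP  lex  "from"
[0,5] S  >  k=4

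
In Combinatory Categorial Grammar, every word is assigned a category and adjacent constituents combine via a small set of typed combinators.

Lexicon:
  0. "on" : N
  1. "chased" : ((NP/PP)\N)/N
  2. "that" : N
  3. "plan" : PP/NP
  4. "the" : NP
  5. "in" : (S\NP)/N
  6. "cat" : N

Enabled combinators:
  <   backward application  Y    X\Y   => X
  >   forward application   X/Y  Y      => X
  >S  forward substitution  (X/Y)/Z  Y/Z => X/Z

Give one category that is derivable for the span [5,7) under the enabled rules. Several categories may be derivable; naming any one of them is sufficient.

S\NP

[0,7] S   <
  [0,5] NP   >
    [0,3] NP/PP   <
      [0,1] "on" : N
      [1,3] (NP/PP)\N   >
        [1,2] "chased" : ((NP/PP)\N)/N
        [2,3] "that" : N
    [3,5] PP   >
      [3,4] "plan" : PP/NP
      [4,5] "the" : NP
  [5,7] S\NP   >
    [5,6] "in" : (S\NP)/N
    [6,7] "cat" : N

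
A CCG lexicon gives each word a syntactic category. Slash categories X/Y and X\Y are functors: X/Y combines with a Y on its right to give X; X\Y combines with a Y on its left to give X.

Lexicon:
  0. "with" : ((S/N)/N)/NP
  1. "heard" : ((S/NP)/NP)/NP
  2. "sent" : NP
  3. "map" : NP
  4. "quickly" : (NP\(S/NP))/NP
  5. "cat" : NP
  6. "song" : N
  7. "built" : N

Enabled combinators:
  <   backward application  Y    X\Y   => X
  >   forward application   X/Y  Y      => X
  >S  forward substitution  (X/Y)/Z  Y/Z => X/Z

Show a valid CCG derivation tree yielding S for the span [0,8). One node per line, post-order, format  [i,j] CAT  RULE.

[0,8] S   >
  [0,7] S/N   >
    [0,6] (S/N)/N   >
      [0,1] "with" : ((S/N)/N)/NP
      [1,6] NP   <
        [1,4] S/NP   >
          [1,3] (S/NP)/NP   >
            [1,2] "heard" : ((S/NP)/NP)/NP
            [2,3] "sent" : NP
          [3,4] "map" : NP
        [4,6] NP\(S/NP)   >
          [4,5] "quickly" : (NP\(S/NP))/NP
          [5,6] "cat" : NP
    [6,7] "song" : N
  [7,8] "built" : N

[0,1] ((S/N)/N)/NP  lex  "with"
[1,2] ((S/NP)/NP)/NP  lex  "heard"
[2,3] NP  lex  "sent"
[1,3] (S/NP)/NP  >  k=2
[3,4] NP  lex  "map"
[1,4] S/NP  >  k=3
[4,5] (NP\(S/NP))/NP  lex  "quickly"
[5,6] NP  lex  "cat"
[4,6] NP\(S/NP)  >  k=5
[1,6] NP  <  k=4
[0,6] (S/N)/N  >  k=1
[6,7] N  lex  "song"
[0,7] S/N  >  k=6
[7,8] N  lex  "built"
[0,8] S  >  k=7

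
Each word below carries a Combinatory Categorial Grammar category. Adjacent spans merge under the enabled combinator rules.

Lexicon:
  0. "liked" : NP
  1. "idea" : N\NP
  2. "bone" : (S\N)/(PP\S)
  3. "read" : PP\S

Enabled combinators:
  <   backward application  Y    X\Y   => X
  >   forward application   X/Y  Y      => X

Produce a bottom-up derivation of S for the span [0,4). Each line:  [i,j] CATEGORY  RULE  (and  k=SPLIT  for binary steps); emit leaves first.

[0,1] NP  lex  "liked"
[1,2] N\NP  lex  "idea"
[0,2] N  <  k=1
[2,3] (S\N)/(PP\S)  lex  "bone"
[3,4] PP\S  lex  "read"
[2,4] S\N  >  k=3
[0,4] S  <  k=2

[0,4] S   <
  [0,2] N   <
    [0,1] "liked" : NP
    [1,2] "idea" : N\NP
  [2,4] S\N   >
    [2,3] "bone" : (S\N)/(PP\S)
    [3,4] "read" : PP\S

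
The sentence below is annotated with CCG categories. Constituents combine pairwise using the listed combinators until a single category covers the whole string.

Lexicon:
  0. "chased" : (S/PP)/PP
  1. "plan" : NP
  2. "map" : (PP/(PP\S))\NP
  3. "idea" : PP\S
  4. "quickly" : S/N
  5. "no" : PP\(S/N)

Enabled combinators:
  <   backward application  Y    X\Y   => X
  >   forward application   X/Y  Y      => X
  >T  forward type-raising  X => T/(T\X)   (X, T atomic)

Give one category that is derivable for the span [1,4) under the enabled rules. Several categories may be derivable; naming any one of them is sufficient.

[0,6] S   >
  [0,4] S/PP   >
    [0,1] "chased" : (S/PP)/PP
    [1,4] PP   >
      [1,3] PP/(PP\S)   <
        [1,2] "plan" : NP
        [2,3] "map" : (PP/(PP\S))\NP
      [3,4] "idea" : PP\S
  [4,6] PP   <
    [4,5] "quickly" : S/N
    [5,6] "no" : PP\(S/N)

PP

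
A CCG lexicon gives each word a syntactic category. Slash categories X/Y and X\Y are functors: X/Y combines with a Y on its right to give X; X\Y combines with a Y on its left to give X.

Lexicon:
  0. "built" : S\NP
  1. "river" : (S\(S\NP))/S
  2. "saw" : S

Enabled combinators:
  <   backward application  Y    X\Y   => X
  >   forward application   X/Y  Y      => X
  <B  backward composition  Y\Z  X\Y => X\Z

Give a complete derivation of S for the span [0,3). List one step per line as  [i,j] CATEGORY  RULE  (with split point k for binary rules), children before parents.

[0,1] S\NP  lex  "built"
[1,2] (S\(S\NP))/S  lex  "river"
[2,3] S  lex  "saw"
[1,3] S\(S\NP)  >  k=2
[0,3] S  <  k=1

[0,3] S   <
  [0,1] "built" : S\NP
  [1,3] S\(S\NP)   >
    [1,2] "river" : (S\(S\NP))/S
    [2,3] "saw" : S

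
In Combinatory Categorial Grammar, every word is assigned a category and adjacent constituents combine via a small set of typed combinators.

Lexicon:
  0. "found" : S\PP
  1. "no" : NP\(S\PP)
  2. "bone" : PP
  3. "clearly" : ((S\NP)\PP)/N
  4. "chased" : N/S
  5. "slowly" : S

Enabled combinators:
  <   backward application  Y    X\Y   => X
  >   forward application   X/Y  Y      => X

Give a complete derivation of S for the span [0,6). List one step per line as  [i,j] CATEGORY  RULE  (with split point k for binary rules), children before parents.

[0,1] S\PP  lex  "found"
[1,2] NP\(S\PP)  lex  "no"
[0,2] NP  <  k=1
[2,3] PP  lex  "bone"
[3,4] ((S\NP)\PP)/N  lex  "clearly"
[4,5] N/S  lex  "chased"
[5,6] S  lex  "slowly"
[4,6] N  >  k=5
[3,6] (S\NP)\PP  >  k=4
[2,6] S\NP  <  k=3
[0,6] S  <  k=2

[0,6] S   <
  [0,2] NP   <
    [0,1] "found" : S\PP
    [1,2] "no" : NP\(S\PP)
  [2,6] S\NP   <
    [2,3] "bone" : PP
    [3,6] (S\NP)\PP   >
      [3,4] "clearly" : ((S\NP)\PP)/N
      [4,6] N   >
        [4,5] "chased" : N/S
        [5,6] "slowly" : S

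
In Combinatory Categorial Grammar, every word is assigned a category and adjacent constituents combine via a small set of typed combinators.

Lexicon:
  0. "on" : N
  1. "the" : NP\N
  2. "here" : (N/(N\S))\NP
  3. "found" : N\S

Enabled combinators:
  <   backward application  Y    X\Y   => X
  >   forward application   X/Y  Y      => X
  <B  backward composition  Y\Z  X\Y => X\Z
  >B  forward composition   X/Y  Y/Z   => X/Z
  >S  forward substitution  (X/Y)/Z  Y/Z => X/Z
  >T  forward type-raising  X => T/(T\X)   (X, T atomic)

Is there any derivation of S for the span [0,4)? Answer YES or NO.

N NP\N (N/(N\S))\NP N\S
CKY chart[0,4] = {N, N/(N\N), NP/(NP\N), PP/(PP\N), S/(S\N)}; S ∉ chart

NO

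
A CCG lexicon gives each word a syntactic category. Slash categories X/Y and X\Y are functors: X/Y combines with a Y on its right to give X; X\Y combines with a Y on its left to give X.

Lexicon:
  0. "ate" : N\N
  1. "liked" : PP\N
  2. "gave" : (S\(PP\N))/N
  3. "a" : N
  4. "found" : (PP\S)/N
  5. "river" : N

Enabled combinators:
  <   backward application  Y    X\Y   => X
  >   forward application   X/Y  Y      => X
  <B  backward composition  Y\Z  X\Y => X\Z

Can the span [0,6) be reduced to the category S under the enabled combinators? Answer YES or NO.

NO

N\N PP\N (S\(PP\N))/N N (PP\S)/N N
CKY chart[0,6] = {PP}; S ∉ chart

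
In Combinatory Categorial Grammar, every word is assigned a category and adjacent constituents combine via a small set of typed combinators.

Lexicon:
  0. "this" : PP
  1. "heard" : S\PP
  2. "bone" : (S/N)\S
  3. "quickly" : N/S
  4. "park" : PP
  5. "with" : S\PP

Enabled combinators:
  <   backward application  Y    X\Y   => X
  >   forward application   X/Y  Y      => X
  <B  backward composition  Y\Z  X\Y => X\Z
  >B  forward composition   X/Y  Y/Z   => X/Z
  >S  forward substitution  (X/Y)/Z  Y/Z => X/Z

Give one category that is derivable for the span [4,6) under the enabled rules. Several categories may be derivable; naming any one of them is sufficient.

S

[0,6] S   >
  [0,3] S/N   <
    [0,2] S   <
      [0,1] "this" : PP
      [1,2] "heard" : S\PP
    [2,3] "bone" : (S/N)\S
  [3,6] N   >
    [3,4] "quickly" : N/S
    [4,6] S   <
      [4,5] "park" : PP
      [5,6] "with" : S\PP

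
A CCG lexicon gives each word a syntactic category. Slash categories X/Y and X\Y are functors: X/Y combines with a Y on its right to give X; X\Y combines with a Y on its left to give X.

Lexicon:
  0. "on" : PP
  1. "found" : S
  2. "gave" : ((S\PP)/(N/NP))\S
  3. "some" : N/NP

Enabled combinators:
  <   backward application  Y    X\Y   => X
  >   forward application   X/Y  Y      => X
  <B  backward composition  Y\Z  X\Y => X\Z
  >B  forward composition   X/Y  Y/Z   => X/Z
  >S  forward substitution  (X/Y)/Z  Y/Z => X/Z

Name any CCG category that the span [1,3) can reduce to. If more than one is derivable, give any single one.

[0,4] S   <
  [0,1] "on" : PP
  [1,4] S\PP   >
    [1,3] (S\PP)/(N/NP)   <
      [1,2] "found" : S
      [2,3] "gave" : ((S\PP)/(N/NP))\S
    [3,4] "some" : N/NP

(S\PP)/(N/NP)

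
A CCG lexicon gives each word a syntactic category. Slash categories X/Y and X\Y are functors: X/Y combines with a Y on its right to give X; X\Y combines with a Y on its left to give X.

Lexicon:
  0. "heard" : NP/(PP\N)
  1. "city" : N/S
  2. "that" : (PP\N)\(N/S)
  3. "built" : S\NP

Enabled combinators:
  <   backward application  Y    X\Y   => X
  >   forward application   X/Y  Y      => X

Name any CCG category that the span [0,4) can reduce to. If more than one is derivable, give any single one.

[0,4] S   <
  [0,3] NP   >
    [0,1] "heard" : NP/(PP\N)
    [1,3] PP\N   <
      [1,2] "city" : N/S
      [2,3] "that" : (PP\N)\(N/S)
  [3,4] "built" : S\NP

S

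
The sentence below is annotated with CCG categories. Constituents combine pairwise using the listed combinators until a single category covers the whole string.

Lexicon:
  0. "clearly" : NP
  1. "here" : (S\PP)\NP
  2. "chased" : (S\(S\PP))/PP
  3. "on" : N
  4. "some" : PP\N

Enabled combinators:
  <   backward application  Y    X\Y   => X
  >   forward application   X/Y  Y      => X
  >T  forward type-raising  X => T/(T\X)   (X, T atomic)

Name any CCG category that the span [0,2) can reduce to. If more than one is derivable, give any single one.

S\PP

[0,5] S   <
  [0,2] S\PP   <
    [0,1] "clearly" : NP
    [1,2] "here" : (S\PP)\NP
  [2,5] S\(S\PP)   >
    [2,3] "chased" : (S\(S\PP))/PP
    [3,5] PP   >
      [3,4] PP/(PP\N)   >T
        [3,4] "on" : N
      [4,5] "some" : PP\N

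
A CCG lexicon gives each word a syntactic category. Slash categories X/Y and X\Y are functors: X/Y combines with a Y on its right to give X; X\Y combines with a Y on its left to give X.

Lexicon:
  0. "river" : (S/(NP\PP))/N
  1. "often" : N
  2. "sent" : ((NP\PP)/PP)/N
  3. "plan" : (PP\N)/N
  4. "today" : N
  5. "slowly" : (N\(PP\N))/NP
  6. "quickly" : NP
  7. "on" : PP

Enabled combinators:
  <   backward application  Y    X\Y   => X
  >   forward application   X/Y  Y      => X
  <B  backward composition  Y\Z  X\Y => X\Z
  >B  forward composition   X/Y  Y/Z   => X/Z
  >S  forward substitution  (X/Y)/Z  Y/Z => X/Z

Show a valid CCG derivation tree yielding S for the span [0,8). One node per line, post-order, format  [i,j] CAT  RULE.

[0,8] S   >
  [0,7] S/PP   >B
    [0,2] S/(NP\PP)   >
      [0,1] "river" : (S/(NP\PP))/N
      [1,2] "often" : N
    [2,7] (NP\PP)/PP   >
      [2,3] "sent" : ((NP\PP)/PP)/N
      [3,7] N   <
        [3,5] PP\N   >
          [3,4] "plan" : (PP\N)/N
          [4,5] "today" : N
        [5,7] N\(PP\N)   >
          [5,6] "slowly" : (N\(PP\N))/NP
          [6,7] "quickly" : NP
  [7,8] "on" : PP

[0,1] (S/(NP\PP))/N  lex  "river"
[1,2] N  lex  "often"
[0,2] S/(NP\PP)  >  k=1
[2,3] ((NP\PP)/PP)/N  lex  "sent"
[3,4] (PP\N)/N  lex  "plan"
[4,5] N  lex  "today"
[3,5] PP\N  >  k=4
[5,6] (N\(PP\N))/NP  lex  "slowly"
[6,7] NP  lex  "quickly"
[5,7] N\(PP\N)  >  k=6
[3,7] N  <  k=5
[2,7] (NP\PP)/PP  >  k=3
[0,7] S/PP  >B  k=2
[7,8] PP  lex  "on"
[0,8] S  >  k=7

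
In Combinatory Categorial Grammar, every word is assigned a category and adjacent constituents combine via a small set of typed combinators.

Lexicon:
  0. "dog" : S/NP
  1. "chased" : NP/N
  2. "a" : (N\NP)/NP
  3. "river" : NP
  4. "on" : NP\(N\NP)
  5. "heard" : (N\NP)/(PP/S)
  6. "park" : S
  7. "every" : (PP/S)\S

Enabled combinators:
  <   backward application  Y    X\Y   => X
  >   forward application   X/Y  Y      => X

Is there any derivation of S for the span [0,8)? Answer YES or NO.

[0,8] S   >
  [0,1] "dog" : S/NP
  [1,8] NP   >
    [1,2] "chased" : NP/N
    [2,8] N   <
      [2,5] NP   <
        [2,4] N\NP   >
          [2,3] "a" : (N\NP)/NP
          [3,4] "river" : NP
        [4,5] "on" : NP\(N\NP)
      [5,8] N\NP   >
        [5,6] "heard" : (N\NP)/(PP/S)
        [6,8] PP/S   <
          [6,7] "park" : S
          [7,8] "every" : (PP/S)\S

YES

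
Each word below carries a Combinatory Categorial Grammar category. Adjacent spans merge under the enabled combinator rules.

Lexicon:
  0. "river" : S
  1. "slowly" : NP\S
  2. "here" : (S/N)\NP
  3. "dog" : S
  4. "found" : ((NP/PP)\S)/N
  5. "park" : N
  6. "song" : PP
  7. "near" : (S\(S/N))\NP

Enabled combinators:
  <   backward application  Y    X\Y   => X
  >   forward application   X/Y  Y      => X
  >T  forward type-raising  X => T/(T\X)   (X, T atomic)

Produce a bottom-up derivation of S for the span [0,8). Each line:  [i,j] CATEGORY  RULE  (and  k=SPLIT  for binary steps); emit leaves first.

[0,8] S   <
  [0,3] S/N   <
    [0,2] NP   >
      [0,1] NP/(NP\S)   >T
        [0,1] "river" : S
      [1,2] "slowly" : NP\S
    [2,3] "here" : (S/N)\NP
  [3,8] S\(S/N)   <
    [3,7] NP   >
      [3,6] NP/PP   <
        [3,4] "dog" : S
        [4,6] (NP/PP)\S   >
          [4,5] "found" : ((NP/PP)\S)/N
          [5,6] "park" : N
      [6,7] "song" : PP
    [7,8] "near" : (S\(S/N))\NP

[0,1] S  lex  "river"
[0,1] NP/(NP\S)  >T
[1,2] NP\S  lex  "slowly"
[0,2] NP  >  k=1
[2,3] (S/N)\NP  lex  "here"
[0,3] S/N  <  k=2
[3,4] S  lex  "dog"
[4,5] ((NP/PP)\S)/N  lex  "found"
[5,6] N  lex  "park"
[4,6] (NP/PP)\S  >  k=5
[3,6] NP/PP  <  k=4
[6,7] PP  lex  "song"
[3,7] NP  >  k=6
[7,8] (S\(S/N))\NP  lex  "near"
[3,8] S\(S/N)  <  k=7
[0,8] S  <  k=3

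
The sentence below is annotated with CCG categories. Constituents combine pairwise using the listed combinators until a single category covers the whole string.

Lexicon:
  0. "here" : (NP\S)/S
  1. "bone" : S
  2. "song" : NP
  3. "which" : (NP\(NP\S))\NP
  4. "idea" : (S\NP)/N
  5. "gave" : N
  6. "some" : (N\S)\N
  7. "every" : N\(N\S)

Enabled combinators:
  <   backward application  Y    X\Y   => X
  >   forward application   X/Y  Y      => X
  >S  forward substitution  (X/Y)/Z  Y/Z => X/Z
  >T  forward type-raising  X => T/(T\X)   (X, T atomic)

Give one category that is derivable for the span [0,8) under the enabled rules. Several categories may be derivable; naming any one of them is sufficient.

[0,8] S   <
  [0,4] NP   <
    [0,2] NP\S   >
      [0,1] "here" : (NP\S)/S
      [1,2] "bone" : S
    [2,4] NP\(NP\S)   <
      [2,3] "song" : NP
      [3,4] "which" : (NP\(NP\S))\NP
  [4,8] S\NP   >
    [4,5] "idea" : (S\NP)/N
    [5,8] N   <
      [5,7] N\S   <
        [5,6] "gave" : N
        [6,7] "some" : (N\S)\N
      [7,8] "every" : N\(N\S)

S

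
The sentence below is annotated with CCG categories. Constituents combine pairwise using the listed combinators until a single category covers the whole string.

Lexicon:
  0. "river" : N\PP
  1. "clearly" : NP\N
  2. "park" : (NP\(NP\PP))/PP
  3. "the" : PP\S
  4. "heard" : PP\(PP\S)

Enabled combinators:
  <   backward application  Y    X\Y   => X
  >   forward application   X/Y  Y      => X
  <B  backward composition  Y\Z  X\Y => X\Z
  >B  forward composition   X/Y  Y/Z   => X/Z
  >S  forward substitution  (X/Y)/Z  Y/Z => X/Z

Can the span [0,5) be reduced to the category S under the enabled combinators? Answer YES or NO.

NO

N\PP NP\N (NP\(NP\PP))/PP PP\S PP\(PP\S)
CKY chart[0,5] = {NP}; S ∉ chart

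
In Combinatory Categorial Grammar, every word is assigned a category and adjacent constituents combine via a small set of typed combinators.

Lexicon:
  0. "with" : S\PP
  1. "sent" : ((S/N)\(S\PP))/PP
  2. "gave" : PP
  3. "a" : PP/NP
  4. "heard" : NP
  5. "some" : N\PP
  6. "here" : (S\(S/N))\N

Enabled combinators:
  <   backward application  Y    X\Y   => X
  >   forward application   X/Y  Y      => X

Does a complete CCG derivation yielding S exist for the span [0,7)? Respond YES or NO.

[0,7] S   <
  [0,3] S/N   <
    [0,1] "with" : S\PP
    [1,3] (S/N)\(S\PP)   >
      [1,2] "sent" : ((S/N)\(S\PP))/PP
      [2,3] "gave" : PP
  [3,7] S\(S/N)   <
    [3,6] N   <
      [3,5] PP   >
        [3,4] "a" : PP/NP
        [4,5] "heard" : NP
      [5,6] "some" : N\PP
    [6,7] "here" : (S\(S/N))\N

YES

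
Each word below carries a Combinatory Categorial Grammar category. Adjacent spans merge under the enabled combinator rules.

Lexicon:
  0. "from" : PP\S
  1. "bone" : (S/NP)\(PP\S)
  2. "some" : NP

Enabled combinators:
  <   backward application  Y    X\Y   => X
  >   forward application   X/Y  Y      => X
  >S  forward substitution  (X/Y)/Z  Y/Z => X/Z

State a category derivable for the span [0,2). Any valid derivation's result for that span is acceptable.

S/NP

[0,3] S   >
  [0,2] S/NP   <
    [0,1] "from" : PP\S
    [1,2] "bone" : (S/NP)\(PP\S)
  [2,3] "some" : NP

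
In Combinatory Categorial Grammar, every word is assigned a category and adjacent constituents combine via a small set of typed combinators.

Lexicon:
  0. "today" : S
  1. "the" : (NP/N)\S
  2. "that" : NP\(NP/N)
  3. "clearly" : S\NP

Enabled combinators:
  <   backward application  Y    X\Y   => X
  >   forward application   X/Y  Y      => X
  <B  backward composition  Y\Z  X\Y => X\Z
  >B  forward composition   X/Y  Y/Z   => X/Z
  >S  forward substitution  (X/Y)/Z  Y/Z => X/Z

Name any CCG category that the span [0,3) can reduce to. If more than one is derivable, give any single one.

NP

[0,4] S   <
  [0,3] NP   <
    [0,1] "today" : S
    [1,3] NP\S   <B
      [1,2] "the" : (NP/N)\S
      [2,3] "that" : NP\(NP/N)
  [3,4] "clearly" : S\NP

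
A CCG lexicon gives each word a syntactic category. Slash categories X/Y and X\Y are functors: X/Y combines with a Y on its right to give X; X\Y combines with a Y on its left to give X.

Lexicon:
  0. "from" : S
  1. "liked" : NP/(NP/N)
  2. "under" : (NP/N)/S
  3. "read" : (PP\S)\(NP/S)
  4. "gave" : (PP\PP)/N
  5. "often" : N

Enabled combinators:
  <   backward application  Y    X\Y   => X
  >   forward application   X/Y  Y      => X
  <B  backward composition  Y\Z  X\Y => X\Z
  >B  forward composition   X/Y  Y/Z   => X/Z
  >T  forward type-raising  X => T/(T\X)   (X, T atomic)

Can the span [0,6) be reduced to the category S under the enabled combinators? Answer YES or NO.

NO

S NP/(NP/N) (NP/N)/S (PP\S)\(NP/S) (PP\PP)/N N
CKY chart[0,6] = {N/(N\PP), NP/(NP\PP), PP, PP/(N\N), PP/(PP\PP), S/(S\PP)}; S ∉ chart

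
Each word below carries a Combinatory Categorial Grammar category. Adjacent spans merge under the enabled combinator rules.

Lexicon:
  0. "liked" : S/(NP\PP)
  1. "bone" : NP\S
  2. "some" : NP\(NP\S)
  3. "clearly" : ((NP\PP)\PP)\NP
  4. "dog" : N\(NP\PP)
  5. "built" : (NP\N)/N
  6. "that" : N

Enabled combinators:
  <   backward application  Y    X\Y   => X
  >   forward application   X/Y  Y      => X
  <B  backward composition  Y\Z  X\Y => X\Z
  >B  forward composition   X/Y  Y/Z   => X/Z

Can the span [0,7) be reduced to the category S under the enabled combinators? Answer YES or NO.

YES

[0,7] S   >
  [0,1] "liked" : S/(NP\PP)
  [1,7] NP\PP   <B
    [1,5] N\PP   <B
      [1,4] (NP\PP)\PP   <
        [1,3] NP   <
          [1,2] "bone" : NP\S
          [2,3] "some" : NP\(NP\S)
        [3,4] "clearly" : ((NP\PP)\PP)\NP
      [4,5] "dog" : N\(NP\PP)
    [5,7] NP\N   >
      [5,6] "built" : (NP\N)/N
      [6,7] "that" : N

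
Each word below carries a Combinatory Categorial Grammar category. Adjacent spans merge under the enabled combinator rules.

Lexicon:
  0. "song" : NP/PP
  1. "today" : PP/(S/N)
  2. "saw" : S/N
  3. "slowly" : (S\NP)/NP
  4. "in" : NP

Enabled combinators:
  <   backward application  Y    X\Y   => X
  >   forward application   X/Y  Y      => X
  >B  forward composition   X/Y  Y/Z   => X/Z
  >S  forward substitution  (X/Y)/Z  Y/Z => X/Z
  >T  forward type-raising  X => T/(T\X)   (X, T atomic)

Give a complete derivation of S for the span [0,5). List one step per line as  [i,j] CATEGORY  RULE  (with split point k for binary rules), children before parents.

[0,1] NP/PP  lex  "song"
[1,2] PP/(S/N)  lex  "today"
[2,3] S/N  lex  "saw"
[1,3] PP  >  k=2
[0,3] NP  >  k=1
[3,4] (S\NP)/NP  lex  "slowly"
[4,5] NP  lex  "in"
[3,5] S\NP  >  k=4
[0,5] S  <  k=3

[0,5] S   <
  [0,3] NP   >
    [0,1] "song" : NP/PP
    [1,3] PP   >
      [1,2] "today" : PP/(S/N)
      [2,3] "saw" : S/N
  [3,5] S\NP   >
    [3,4] "slowly" : (S\NP)/NP
    [4,5] "in" : NP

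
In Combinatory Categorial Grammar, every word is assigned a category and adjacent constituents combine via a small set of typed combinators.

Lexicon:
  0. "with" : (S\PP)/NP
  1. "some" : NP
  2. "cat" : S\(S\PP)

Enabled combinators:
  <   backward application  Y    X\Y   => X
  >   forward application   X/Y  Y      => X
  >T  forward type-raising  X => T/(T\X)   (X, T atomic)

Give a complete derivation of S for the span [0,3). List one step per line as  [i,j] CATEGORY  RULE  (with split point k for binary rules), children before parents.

[0,3] S   <
  [0,2] S\PP   >
    [0,1] "with" : (S\PP)/NP
    [1,2] "some" : NP
  [2,3] "cat" : S\(S\PP)

[0,1] (S\PP)/NP  lex  "with"
[1,2] NP  lex  "some"
[0,2] S\PP  >  k=1
[2,3] S\(S\PP)  lex  "cat"
[0,3] S  <  k=2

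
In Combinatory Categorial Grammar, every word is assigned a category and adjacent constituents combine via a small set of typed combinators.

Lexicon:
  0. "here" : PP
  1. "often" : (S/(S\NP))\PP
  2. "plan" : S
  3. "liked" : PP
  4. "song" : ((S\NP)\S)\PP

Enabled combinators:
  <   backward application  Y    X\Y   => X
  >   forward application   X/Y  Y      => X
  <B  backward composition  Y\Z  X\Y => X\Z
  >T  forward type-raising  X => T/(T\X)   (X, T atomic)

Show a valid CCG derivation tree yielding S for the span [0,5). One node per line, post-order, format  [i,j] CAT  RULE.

[0,5] S   >
  [0,2] S/(S\NP)   <
    [0,1] "here" : PP
    [1,2] "often" : (S/(S\NP))\PP
  [2,5] S\NP   <
    [2,3] "plan" : S
    [3,5] (S\NP)\S   <
      [3,4] "liked" : PP
      [4,5] "song" : ((S\NP)\S)\PP

[0,1] PP  lex  "here"
[1,2] (S/(S\NP))\PP  lex  "often"
[0,2] S/(S\NP)  <  k=1
[2,3] S  lex  "plan"
[3,4] PP  lex  "liked"
[4,5] ((S\NP)\S)\PP  lex  "song"
[3,5] (S\NP)\S  <  k=4
[2,5] S\NP  <  k=3
[0,5] S  >  k=2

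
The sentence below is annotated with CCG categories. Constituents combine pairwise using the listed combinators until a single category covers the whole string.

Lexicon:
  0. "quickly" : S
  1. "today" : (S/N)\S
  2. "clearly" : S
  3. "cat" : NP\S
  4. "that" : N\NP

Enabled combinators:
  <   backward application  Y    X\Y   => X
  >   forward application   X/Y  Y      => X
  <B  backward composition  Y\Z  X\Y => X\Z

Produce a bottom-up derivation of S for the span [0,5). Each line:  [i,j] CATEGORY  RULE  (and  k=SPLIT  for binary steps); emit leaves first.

[0,1] S  lex  "quickly"
[1,2] (S/N)\S  lex  "today"
[0,2] S/N  <  k=1
[2,3] S  lex  "clearly"
[3,4] NP\S  lex  "cat"
[2,4] NP  <  k=3
[4,5] N\NP  lex  "that"
[2,5] N  <  k=4
[0,5] S  >  k=2

[0,5] S   >
  [0,2] S/N   <
    [0,1] "quickly" : S
    [1,2] "today" : (S/N)\S
  [2,5] N   <
    [2,4] NP   <
      [2,3] "clearly" : S
      [3,4] "cat" : NP\S
    [4,5] "that" : N\NP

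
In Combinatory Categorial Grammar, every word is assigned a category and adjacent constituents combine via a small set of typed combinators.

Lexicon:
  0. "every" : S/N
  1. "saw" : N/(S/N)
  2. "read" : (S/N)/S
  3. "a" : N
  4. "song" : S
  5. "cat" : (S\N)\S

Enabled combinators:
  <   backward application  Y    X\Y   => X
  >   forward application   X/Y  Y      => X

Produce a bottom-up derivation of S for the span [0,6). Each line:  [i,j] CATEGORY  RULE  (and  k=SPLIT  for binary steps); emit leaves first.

[0,6] S   >
  [0,1] "every" : S/N
  [1,6] N   >
    [1,2] "saw" : N/(S/N)
    [2,6] S/N   >
      [2,3] "read" : (S/N)/S
      [3,6] S   <
        [3,4] "a" : N
        [4,6] S\N   <
          [4,5] "song" : S
          [5,6] "cat" : (S\N)\S

[0,1] S/N  lex  "every"
[1,2] N/(S/N)  lex  "saw"
[2,3] (S/N)/S  lex  "read"
[3,4] N  lex  "a"
[4,5] S  lex  "song"
[5,6] (S\N)\S  lex  "cat"
[4,6] S\N  <  k=5
[3,6] S  <  k=4
[2,6] S/N  >  k=3
[1,6] N  >  k=2
[0,6] S  >  k=1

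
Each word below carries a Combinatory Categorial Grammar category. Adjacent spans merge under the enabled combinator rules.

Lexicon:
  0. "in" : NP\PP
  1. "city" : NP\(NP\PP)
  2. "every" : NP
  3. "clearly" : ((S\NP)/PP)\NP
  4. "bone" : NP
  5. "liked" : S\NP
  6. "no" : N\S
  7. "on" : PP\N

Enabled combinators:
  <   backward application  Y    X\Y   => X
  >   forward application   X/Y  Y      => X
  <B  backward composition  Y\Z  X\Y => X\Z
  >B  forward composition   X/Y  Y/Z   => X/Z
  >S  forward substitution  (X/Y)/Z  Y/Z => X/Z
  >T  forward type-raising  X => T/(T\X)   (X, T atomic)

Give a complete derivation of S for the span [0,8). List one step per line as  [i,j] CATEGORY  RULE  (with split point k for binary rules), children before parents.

[0,8] S   <
  [0,2] NP   <
    [0,1] "in" : NP\PP
    [1,2] "city" : NP\(NP\PP)
  [2,8] S\NP   >
    [2,4] (S\NP)/PP   <
      [2,3] "every" : NP
      [3,4] "clearly" : ((S\NP)/PP)\NP
    [4,8] PP   <
      [4,5] "bone" : NP
      [5,8] PP\NP   <B
        [5,6] "liked" : S\NP
        [6,8] PP\S   <B
          [6,7] "no" : N\S
          [7,8] "on" : PP\N

[0,1] NP\PP  lex  "in"
[1,2] NP\(NP\PP)  lex  "city"
[0,2] NP  <  k=1
[2,3] NP  lex  "every"
[3,4] ((S\NP)/PP)\NP  lex  "clearly"
[2,4] (S\NP)/PP  <  k=3
[4,5] NP  lex  "bone"
[5,6] S\NP  lex  "liked"
[6,7] N\S  lex  "no"
[7,8] PP\N  lex  "on"
[6,8] PP\S  <B  k=7
[5,8] PP\NP  <B  k=6
[4,8] PP  <  k=5
[2,8] S\NP  >  k=4
[0,8] S  <  k=2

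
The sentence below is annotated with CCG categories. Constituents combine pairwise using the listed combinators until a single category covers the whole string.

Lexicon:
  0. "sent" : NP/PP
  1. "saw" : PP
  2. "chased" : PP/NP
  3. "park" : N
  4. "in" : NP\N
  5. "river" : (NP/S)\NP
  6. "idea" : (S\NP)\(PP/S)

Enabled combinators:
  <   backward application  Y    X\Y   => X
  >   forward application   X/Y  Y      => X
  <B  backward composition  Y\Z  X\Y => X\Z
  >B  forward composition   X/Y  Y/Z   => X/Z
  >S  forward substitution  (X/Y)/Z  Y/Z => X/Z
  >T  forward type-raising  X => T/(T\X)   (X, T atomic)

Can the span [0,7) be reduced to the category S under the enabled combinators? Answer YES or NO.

YES

[0,7] S   <
  [0,2] NP   >
    [0,1] "sent" : NP/PP
    [1,2] "saw" : PP
  [2,7] S\NP   <
    [2,6] PP/S   >B
      [2,3] "chased" : PP/NP
      [3,6] NP/S   <
        [3,5] NP   >
          [3,4] NP/(NP\N)   >T
            [3,4] "park" : N
          [4,5] "in" : NP\N
        [5,6] "river" : (NP/S)\NP
    [6,7] "idea" : (S\NP)\(PP/S)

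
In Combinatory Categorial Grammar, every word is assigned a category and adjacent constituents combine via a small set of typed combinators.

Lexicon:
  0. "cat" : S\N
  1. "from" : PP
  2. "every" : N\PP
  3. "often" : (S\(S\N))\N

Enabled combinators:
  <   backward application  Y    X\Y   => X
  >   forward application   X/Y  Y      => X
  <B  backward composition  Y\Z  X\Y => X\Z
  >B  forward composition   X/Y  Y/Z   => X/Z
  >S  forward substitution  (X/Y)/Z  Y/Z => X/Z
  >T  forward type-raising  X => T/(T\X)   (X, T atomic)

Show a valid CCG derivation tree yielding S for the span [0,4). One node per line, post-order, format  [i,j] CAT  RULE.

[0,4] S   <
  [0,1] "cat" : S\N
  [1,4] S\(S\N)   <
    [1,3] N   >
      [1,2] N/(N\PP)   >T
        [1,2] "from" : PP
      [2,3] "every" : N\PP
    [3,4] "often" : (S\(S\N))\N

[0,1] S\N  lex  "cat"
[1,2] PP  lex  "from"
[1,2] N/(N\PP)  >T
[2,3] N\PP  lex  "every"
[1,3] N  >  k=2
[3,4] (S\(S\N))\N  lex  "often"
[1,4] S\(S\N)  <  k=3
[0,4] S  <  k=1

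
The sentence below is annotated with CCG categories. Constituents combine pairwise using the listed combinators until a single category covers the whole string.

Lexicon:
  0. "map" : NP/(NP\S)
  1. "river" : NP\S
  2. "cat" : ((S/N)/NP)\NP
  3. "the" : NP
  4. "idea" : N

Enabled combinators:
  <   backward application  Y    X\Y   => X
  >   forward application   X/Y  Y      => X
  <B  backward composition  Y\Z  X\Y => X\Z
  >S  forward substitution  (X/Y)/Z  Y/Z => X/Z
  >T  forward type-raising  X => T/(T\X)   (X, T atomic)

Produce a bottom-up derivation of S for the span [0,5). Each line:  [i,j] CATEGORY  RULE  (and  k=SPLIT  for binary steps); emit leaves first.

[0,5] S   >
  [0,4] S/N   >
    [0,3] (S/N)/NP   <
      [0,2] NP   >
        [0,1] "map" : NP/(NP\S)
        [1,2] "river" : NP\S
      [2,3] "cat" : ((S/N)/NP)\NP
    [3,4] "the" : NP
  [4,5] "idea" : N

[0,1] NP/(NP\S)  lex  "map"
[1,2] NP\S  lex  "river"
[0,2] NP  >  k=1
[2,3] ((S/N)/NP)\NP  lex  "cat"
[0,3] (S/N)/NP  <  k=2
[3,4] NP  lex  "the"
[0,4] S/N  >  k=3
[4,5] N  lex  "idea"
[0,5] S  >  k=4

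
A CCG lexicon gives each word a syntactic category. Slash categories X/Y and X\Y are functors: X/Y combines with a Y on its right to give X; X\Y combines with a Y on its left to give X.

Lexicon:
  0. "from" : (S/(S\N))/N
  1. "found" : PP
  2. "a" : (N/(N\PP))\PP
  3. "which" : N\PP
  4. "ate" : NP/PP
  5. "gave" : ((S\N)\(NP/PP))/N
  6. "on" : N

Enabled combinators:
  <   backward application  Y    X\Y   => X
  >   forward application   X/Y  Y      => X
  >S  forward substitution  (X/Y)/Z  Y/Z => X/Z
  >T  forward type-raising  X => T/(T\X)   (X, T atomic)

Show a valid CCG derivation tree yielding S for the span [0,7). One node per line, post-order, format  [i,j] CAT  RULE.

[0,1] (S/(S\N))/N  lex  "from"
[1,2] PP  lex  "found"
[2,3] (N/(N\PP))\PP  lex  "a"
[1,3] N/(N\PP)  <  k=2
[3,4] N\PP  lex  "which"
[1,4] N  >  k=3
[0,4] S/(S\N)  >  k=1
[4,5] NP/PP  lex  "ate"
[5,6] ((S\N)\(NP/PP))/N  lex  "gave"
[6,7] N  lex  "on"
[5,7] (S\N)\(NP/PP)  >  k=6
[4,7] S\N  <  k=5
[0,7] S  >  k=4

[0,7] S   >
  [0,4] S/(S\N)   >
    [0,1] "from" : (S/(S\N))/N
    [1,4] N   >
      [1,3] N/(N\PP)   <
        [1,2] "found" : PP
        [2,3] "a" : (N/(N\PP))\PP
      [3,4] "which" : N\PP
  [4,7] S\N   <
    [4,5] "ate" : NP/PP
    [5,7] (S\N)\(NP/PP)   >
      [5,6] "gave" : ((S\N)\(NP/PP))/N
      [6,7] "on" : N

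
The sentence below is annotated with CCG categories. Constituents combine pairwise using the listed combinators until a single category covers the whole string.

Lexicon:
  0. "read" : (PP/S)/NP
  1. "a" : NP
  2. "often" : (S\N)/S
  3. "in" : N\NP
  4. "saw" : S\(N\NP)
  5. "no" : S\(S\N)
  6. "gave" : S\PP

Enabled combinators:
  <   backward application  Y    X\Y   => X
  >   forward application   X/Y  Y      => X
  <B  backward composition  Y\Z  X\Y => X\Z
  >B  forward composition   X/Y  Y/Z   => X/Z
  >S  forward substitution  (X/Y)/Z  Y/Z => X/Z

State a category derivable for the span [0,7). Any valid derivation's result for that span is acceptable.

[0,7] S   <
  [0,6] PP   >
    [0,2] PP/S   >
      [0,1] "read" : (PP/S)/NP
      [1,2] "a" : NP
    [2,6] S   <
      [2,5] S\N   >
        [2,3] "often" : (S\N)/S
        [3,5] S   <
          [3,4] "in" : N\NP
          [4,5] "saw" : S\(N\NP)
      [5,6] "no" : S\(S\N)
  [6,7] "gave" : S\PP

S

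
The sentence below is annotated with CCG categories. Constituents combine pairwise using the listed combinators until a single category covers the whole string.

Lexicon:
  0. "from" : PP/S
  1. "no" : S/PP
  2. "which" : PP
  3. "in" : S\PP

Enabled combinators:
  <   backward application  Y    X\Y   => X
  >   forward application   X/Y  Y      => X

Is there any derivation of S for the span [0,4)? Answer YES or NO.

[0,4] S   <
  [0,3] PP   >
    [0,1] "from" : PP/S
    [1,3] S   >
      [1,2] "no" : S/PP
      [2,3] "which" : PP
  [3,4] "in" : S\PP

YES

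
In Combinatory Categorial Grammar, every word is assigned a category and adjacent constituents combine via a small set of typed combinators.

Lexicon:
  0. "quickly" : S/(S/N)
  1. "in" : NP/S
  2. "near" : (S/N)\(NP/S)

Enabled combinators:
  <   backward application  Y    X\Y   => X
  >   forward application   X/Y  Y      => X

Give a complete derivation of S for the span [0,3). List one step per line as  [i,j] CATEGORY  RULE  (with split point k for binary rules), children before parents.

[0,1] S/(S/N)  lex  "quickly"
[1,2] NP/S  lex  "in"
[2,3] (S/N)\(NP/S)  lex  "near"
[1,3] S/N  <  k=2
[0,3] S  >  k=1

[0,3] S   >
  [0,1] "quickly" : S/(S/N)
  [1,3] S/N   <
    [1,2] "in" : NP/S
    [2,3] "near" : (S/N)\(NP/S)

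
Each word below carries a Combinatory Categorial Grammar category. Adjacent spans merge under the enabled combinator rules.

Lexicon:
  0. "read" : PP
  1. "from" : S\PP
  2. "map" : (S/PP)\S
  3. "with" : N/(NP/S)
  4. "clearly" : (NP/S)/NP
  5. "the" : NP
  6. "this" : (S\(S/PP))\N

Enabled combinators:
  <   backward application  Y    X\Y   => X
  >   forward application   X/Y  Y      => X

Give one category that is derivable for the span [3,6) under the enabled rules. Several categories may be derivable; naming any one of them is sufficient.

N

[0,7] S   <
  [0,3] S/PP   <
    [0,2] S   <
      [0,1] "read" : PP
      [1,2] "from" : S\PP
    [2,3] "map" : (S/PP)\S
  [3,7] S\(S/PP)   <
    [3,6] N   >
      [3,4] "with" : N/(NP/S)
      [4,6] NP/S   >
        [4,5] "clearly" : (NP/S)/NP
        [5,6] "the" : NP
    [6,7] "this" : (S\(S/PP))\N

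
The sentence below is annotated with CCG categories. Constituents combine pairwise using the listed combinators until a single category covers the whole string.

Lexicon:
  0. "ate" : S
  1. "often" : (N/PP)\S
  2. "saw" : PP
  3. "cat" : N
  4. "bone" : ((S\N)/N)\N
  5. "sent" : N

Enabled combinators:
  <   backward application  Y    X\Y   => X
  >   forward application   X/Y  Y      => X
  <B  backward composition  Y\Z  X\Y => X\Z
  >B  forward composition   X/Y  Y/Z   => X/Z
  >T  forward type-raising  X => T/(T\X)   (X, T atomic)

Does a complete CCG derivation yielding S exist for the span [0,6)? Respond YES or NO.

YES

[0,6] S   <
  [0,3] N   >
    [0,2] N/PP   <
      [0,1] "ate" : S
      [1,2] "often" : (N/PP)\S
    [2,3] "saw" : PP
  [3,6] S\N   >
    [3,5] (S\N)/N   <
      [3,4] "cat" : N
      [4,5] "bone" : ((S\N)/N)\N
    [5,6] "sent" : N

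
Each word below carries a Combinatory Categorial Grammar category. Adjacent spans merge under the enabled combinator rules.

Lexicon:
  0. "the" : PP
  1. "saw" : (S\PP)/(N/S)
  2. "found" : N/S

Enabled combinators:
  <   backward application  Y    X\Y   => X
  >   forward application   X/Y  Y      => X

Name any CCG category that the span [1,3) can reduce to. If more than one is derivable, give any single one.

S\PP

[0,3] S   <
  [0,1] "the" : PP
  [1,3] S\PP   >
    [1,2] "saw" : (S\PP)/(N/S)
    [2,3] "found" : N/S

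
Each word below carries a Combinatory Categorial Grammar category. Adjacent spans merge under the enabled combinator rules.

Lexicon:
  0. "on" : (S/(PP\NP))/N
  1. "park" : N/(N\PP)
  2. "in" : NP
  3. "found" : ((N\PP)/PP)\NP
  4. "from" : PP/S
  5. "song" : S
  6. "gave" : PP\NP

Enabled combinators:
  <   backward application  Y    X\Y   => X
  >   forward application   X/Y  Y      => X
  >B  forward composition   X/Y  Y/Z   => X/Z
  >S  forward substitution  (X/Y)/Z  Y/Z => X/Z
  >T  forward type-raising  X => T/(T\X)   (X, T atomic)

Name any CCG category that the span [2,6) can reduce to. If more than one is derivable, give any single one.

[0,7] S   >
  [0,6] S/(PP\NP)   >
    [0,1] "on" : (S/(PP\NP))/N
    [1,6] N   >
      [1,2] "park" : N/(N\PP)
      [2,6] N\PP   >
        [2,4] (N\PP)/PP   <
          [2,3] "in" : NP
          [3,4] "found" : ((N\PP)/PP)\NP
        [4,6] PP   >
          [4,5] "from" : PP/S
          [5,6] "song" : S
  [6,7] "gave" : PP\NP

N\PP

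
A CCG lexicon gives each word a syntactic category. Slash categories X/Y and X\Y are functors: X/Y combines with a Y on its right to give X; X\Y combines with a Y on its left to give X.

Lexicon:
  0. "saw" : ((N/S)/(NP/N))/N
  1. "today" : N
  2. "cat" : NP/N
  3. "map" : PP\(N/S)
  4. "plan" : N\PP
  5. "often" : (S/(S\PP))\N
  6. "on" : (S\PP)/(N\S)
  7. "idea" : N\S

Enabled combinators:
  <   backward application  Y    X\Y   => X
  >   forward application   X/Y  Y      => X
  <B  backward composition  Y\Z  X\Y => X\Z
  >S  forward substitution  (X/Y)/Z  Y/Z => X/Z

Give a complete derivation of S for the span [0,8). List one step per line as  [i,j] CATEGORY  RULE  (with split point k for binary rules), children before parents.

[0,1] ((N/S)/(NP/N))/N  lex  "saw"
[1,2] N  lex  "today"
[0,2] (N/S)/(NP/N)  >  k=1
[2,3] NP/N  lex  "cat"
[0,3] N/S  >  k=2
[3,4] PP\(N/S)  lex  "map"
[0,4] PP  <  k=3
[4,5] N\PP  lex  "plan"
[0,5] N  <  k=4
[5,6] (S/(S\PP))\N  lex  "often"
[0,6] S/(S\PP)  <  k=5
[6,7] (S\PP)/(N\S)  lex  "on"
[7,8] N\S  lex  "idea"
[6,8] S\PP  >  k=7
[0,8] S  >  k=6

[0,8] S   >
  [0,6] S/(S\PP)   <
    [0,5] N   <
      [0,4] PP   <
        [0,3] N/S   >
          [0,2] (N/S)/(NP/N)   >
            [0,1] "saw" : ((N/S)/(NP/N))/N
            [1,2] "today" : N
          [2,3] "cat" : NP/N
        [3,4] "map" : PP\(N/S)
      [4,5] "plan" : N\PP
    [5,6] "often" : (S/(S\PP))\N
  [6,8] S\PP   >
    [6,7] "on" : (S\PP)/(N\S)
    [7,8] "idea" : N\S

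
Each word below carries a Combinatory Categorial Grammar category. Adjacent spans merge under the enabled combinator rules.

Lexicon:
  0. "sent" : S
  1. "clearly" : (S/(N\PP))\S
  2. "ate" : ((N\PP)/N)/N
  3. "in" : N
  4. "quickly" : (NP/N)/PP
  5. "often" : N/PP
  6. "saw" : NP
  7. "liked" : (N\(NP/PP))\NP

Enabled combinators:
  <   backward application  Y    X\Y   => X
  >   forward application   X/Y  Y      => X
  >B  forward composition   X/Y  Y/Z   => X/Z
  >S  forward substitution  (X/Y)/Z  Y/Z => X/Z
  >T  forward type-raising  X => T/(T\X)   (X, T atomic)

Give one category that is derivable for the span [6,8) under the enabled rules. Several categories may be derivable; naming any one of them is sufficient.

N\(NP/PP)

[0,8] S   >
  [0,2] S/(N\PP)   <
    [0,1] "sent" : S
    [1,2] "clearly" : (S/(N\PP))\S
  [2,8] N\PP   >
    [2,4] (N\PP)/N   >
      [2,3] "ate" : ((N\PP)/N)/N
      [3,4] "in" : N
    [4,8] N   <
      [4,6] NP/PP   >S
        [4,5] "quickly" : (NP/N)/PP
        [5,6] "often" : N/PP
      [6,8] N\(NP/PP)   <
        [6,7] "saw" : NP
        [7,8] "liked" : (N\(NP/PP))\NP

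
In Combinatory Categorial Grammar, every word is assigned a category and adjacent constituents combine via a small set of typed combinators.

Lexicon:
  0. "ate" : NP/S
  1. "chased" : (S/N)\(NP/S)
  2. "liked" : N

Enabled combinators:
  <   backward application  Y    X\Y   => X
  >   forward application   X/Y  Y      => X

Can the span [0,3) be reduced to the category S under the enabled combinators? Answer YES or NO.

YES

[0,3] S   >
  [0,2] S/N   <
    [0,1] "ate" : NP/S
    [1,2] "chased" : (S/N)\(NP/S)
  [2,3] "liked" : N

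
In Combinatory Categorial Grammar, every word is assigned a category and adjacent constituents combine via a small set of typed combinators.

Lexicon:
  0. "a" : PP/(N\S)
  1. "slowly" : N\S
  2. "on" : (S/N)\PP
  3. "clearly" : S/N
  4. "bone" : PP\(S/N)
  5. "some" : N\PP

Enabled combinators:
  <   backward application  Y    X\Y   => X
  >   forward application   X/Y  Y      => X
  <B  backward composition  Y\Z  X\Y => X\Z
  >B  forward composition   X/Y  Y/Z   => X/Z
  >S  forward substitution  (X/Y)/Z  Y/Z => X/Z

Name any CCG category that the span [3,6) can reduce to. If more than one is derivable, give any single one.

[0,6] S   >
  [0,3] S/N   <
    [0,2] PP   >
      [0,1] "a" : PP/(N\S)
      [1,2] "slowly" : N\S
    [2,3] "on" : (S/N)\PP
  [3,6] N   <
    [3,5] PP   <
      [3,4] "clearly" : S/N
      [4,5] "bone" : PP\(S/N)
    [5,6] "some" : N\PP

N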